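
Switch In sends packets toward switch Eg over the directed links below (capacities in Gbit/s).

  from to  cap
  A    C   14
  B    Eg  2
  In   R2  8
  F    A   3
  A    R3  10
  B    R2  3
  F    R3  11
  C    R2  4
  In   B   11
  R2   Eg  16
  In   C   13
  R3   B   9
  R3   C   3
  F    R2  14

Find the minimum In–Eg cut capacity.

17

Augment In→B→Eg: bottleneck 2, flow now 2.
Augment In→R2→Eg: bottleneck 8, flow now 10.
Augment In→C→R2→Eg: bottleneck 4, flow now 14.
Augment In→B→R2→Eg: bottleneck 3, flow now 17.
No augmenting path remains; maximum flow = 17.
By max-flow min-cut, the minimum cut capacity equals the max flow.
In the residual graph, reachable from In: {In, C, B}.
Min-cut edges: In→R2 (8), C→R2 (4), B→R2 (3), B→Eg (2); capacity 8 + 4 + 3 + 2 = 17.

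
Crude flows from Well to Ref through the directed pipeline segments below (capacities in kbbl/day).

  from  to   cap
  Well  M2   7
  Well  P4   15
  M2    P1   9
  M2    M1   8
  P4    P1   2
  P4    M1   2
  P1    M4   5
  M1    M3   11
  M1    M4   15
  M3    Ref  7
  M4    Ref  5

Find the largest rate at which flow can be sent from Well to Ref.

Augment Well→M2→P1→M4→Ref: bottleneck 5, flow now 5.
Augment Well→M2→M1→M3→Ref: bottleneck 2, flow now 7.
Augment Well→P4→M1→M3→Ref: bottleneck 2, flow now 9.
Augment Well→P4→P1→M2→M1→M3→Ref: bottleneck 2, flow now 11. (uses reverse residual edge)
No augmenting path remains; maximum flow = 11.
In the residual graph, reachable from Well: {Well, P4}.
Min-cut edges: Well→M2 (7), P4→P1 (2), P4→M1 (2); capacity 7 + 2 + 2 = 11.
This cut is saturated, so no flow can exceed 11.

11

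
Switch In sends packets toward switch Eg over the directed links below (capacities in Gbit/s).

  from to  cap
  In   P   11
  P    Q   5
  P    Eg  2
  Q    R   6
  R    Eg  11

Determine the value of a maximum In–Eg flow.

7

Augment In→P→Eg: bottleneck 2, flow now 2.
Augment In→P→Q→R→Eg: bottleneck 5, flow now 7.
No augmenting path remains; maximum flow = 7.
In the residual graph, reachable from In: {In, P}.
Min-cut edges: P→Q (5), P→Eg (2); capacity 5 + 2 = 7.
This cut is saturated, so no flow can exceed 7.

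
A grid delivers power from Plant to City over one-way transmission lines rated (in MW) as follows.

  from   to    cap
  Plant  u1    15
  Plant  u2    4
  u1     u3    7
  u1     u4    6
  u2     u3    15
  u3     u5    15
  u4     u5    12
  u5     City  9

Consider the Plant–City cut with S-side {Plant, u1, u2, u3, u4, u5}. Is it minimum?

Yes — it is a minimum cut (capacity 9).

Given cut capacity: 9 = 9.
Augment Plant→u1→u3→u5→City: bottleneck 7, flow now 7.
Augment Plant→u1→u4→u5→City: bottleneck 2, flow now 9.
No augmenting path remains; maximum flow = 9.
Cut capacity 9 equals the max flow, so it is a minimum cut.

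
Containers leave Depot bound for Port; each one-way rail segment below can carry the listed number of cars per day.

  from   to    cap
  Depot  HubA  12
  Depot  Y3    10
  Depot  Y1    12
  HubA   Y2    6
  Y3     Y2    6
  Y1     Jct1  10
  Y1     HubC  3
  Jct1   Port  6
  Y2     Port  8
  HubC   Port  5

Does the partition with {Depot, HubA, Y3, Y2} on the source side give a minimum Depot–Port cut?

Given cut capacity: 12 + 8 = 20.
Augment Depot→HubA→Y2→Port: bottleneck 6, flow now 6.
Augment Depot→Y3→Y2→Port: bottleneck 2, flow now 8.
Augment Depot→Y1→Jct1→Port: bottleneck 6, flow now 14.
Augment Depot→Y1→HubC→Port: bottleneck 3, flow now 17.
No augmenting path remains; maximum flow = 17.
In the residual graph, reachable from Depot: {Depot, HubA, Y3, Y1, Jct1, Y2}.
Min-cut edges: Y1→HubC (3), Jct1→Port (6), Y2→Port (8); capacity 3 + 6 + 8 = 17.
Cut capacity 20 exceeds the max flow 17, so it is not minimum.

No — its capacity is 20, but the minimum cut has capacity 17.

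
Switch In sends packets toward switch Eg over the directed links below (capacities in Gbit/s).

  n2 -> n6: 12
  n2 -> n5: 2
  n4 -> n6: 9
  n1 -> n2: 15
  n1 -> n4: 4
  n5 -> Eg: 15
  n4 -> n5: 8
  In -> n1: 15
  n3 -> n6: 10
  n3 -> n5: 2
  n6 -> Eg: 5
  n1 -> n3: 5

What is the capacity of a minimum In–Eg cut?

13

Augment In→n1→n2→n5→Eg: bottleneck 2, flow now 2.
Augment In→n1→n2→n6→Eg: bottleneck 5, flow now 7.
Augment In→n1→n3→n5→Eg: bottleneck 2, flow now 9.
Augment In→n1→n4→n5→Eg: bottleneck 4, flow now 13.
No augmenting path remains; maximum flow = 13.
By max-flow min-cut, the minimum cut capacity equals the max flow.
In the residual graph, reachable from In: {In, n1, n2, n3, n6}.
Min-cut edges: n1→n4 (4), n2→n5 (2), n3→n5 (2), n6→Eg (5); capacity 4 + 2 + 2 + 5 = 13.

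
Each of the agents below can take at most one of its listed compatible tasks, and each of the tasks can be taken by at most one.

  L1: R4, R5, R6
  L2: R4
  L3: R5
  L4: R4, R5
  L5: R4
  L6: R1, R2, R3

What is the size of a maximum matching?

4

Unit-capacity flow: source→left, listed edges, right→sink; max matching = max flow.
Augmenting path L1→R4 (+1); matched 1.
Augmenting path L3→R5 (+1); matched 2.
Augmenting path L6→R1 (+1); matched 3.
Augmenting path L2→R4→L1→R6 (+1); matched 4.
No augmenting path remains; maximum matching = 4.
König certificate: {L1, L6, R4, R5} is a vertex cover of size 4 (every listed pair touches it), so no matching can be larger.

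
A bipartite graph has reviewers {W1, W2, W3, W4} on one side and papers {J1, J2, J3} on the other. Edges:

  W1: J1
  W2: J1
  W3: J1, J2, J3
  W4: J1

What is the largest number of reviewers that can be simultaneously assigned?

2

Unit-capacity flow: source→left, listed edges, right→sink; max matching = max flow.
Augmenting path W1→J1 (+1); matched 1.
Augmenting path W3→J2 (+1); matched 2.
No augmenting path remains; maximum matching = 2.
König certificate: {W3, J1} is a vertex cover of size 2 (every listed pair touches it), so no matching can be larger.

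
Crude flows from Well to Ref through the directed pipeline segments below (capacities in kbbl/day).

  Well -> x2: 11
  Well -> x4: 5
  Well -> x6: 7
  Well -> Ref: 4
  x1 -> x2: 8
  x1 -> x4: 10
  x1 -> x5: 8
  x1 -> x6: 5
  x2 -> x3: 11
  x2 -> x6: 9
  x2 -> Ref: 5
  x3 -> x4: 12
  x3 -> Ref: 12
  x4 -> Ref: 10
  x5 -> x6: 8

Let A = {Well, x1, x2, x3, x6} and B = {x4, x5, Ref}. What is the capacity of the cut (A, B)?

56

Edges leaving {Well, x1, x2, x3, x6}: Well→x4 (5), Well→Ref (4), x1→x4 (10), x1→x5 (8), x2→Ref (5), x3→x4 (12), x3→Ref (12).
Cut capacity = 5 + 4 + 10 + 8 + 5 + 12 + 12 = 56.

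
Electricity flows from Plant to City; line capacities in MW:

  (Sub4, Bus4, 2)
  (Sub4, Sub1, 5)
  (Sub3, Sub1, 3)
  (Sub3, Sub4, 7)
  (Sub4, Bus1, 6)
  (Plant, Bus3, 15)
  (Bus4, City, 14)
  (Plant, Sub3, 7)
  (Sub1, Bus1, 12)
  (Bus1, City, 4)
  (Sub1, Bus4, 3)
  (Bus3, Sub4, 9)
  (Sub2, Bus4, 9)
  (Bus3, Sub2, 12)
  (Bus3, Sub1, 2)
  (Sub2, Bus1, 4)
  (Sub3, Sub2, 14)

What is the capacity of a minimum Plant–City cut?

Augment Plant→Bus3→Sub4→Bus1→City: bottleneck 4, flow now 4.
Augment Plant→Bus3→Sub4→Bus4→City: bottleneck 2, flow now 6.
Augment Plant→Bus3→Sub2→Bus4→City: bottleneck 9, flow now 15.
Augment Plant→Sub3→Sub1→Bus4→City: bottleneck 3, flow now 18.
No augmenting path remains; maximum flow = 18.
By max-flow min-cut, the minimum cut capacity equals the max flow.
In the residual graph, reachable from Plant: {Plant, Bus3, Sub3, Sub4, Sub2, Sub1, Bus1}.
Min-cut edges: Sub4→Bus4 (2), Sub2→Bus4 (9), Sub1→Bus4 (3), Bus1→City (4); capacity 2 + 9 + 3 + 4 = 18.

18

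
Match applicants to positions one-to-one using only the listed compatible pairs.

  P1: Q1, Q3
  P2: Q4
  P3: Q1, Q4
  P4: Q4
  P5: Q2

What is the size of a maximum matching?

4

Unit-capacity flow: source→left, listed edges, right→sink; max matching = max flow.
Augmenting path P1→Q1 (+1); matched 1.
Augmenting path P2→Q4 (+1); matched 2.
Augmenting path P5→Q2 (+1); matched 3.
Augmenting path P3→Q1→P1→Q3 (+1); matched 4.
No augmenting path remains; maximum matching = 4.
König certificate: {P1, P3, P5, Q4} is a vertex cover of size 4 (every listed pair touches it), so no matching can be larger.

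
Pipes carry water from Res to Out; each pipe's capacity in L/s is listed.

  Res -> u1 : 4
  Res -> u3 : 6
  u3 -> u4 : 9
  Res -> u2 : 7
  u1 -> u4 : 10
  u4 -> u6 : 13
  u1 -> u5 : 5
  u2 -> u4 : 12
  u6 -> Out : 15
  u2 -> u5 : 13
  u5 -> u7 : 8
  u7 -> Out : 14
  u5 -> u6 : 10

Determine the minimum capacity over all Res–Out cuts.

17

Augment Res→u1→u4→u6→Out: bottleneck 4, flow now 4.
Augment Res→u2→u4→u6→Out: bottleneck 7, flow now 11.
Augment Res→u3→u4→u6→Out: bottleneck 2, flow now 13.
Augment Res→u3→u4→u1→u5→u6→Out: bottleneck 2, flow now 15. (uses reverse residual edge)
Augment Res→u3→u4→u1→u5→u7→Out: bottleneck 2, flow now 17. (uses reverse residual edge)
No augmenting path remains; maximum flow = 17.
By max-flow min-cut, the minimum cut capacity equals the max flow.
In the residual graph, reachable from Res: {Res}.
Min-cut edges: Res→u1 (4), Res→u2 (7), Res→u3 (6); capacity 4 + 7 + 6 = 17.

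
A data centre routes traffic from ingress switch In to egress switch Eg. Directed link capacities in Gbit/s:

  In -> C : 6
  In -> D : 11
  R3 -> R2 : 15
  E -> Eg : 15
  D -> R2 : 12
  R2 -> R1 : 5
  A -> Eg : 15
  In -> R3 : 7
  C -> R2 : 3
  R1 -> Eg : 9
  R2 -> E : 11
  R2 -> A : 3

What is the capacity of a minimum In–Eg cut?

Augment In→C→R2→R1→Eg: bottleneck 3, flow now 3.
Augment In→R3→R2→R1→Eg: bottleneck 2, flow now 5.
Augment In→R3→R2→A→Eg: bottleneck 3, flow now 8.
Augment In→R3→R2→E→Eg: bottleneck 2, flow now 10.
Augment In→D→R2→E→Eg: bottleneck 9, flow now 19.
No augmenting path remains; maximum flow = 19.
By max-flow min-cut, the minimum cut capacity equals the max flow.
In the residual graph, reachable from In: {In, C, R3, D, R2}.
Min-cut edges: R2→R1 (5), R2→A (3), R2→E (11); capacity 5 + 3 + 11 = 19.

19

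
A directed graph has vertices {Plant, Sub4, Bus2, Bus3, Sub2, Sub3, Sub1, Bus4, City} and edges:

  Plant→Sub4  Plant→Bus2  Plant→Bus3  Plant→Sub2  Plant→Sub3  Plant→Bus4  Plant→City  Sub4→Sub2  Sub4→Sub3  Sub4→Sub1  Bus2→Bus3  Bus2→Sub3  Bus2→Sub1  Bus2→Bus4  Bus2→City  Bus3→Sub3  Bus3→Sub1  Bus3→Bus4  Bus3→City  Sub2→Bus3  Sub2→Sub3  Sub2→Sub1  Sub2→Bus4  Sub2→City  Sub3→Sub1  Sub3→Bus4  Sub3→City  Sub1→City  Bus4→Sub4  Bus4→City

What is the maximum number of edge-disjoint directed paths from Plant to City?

Assign every edge capacity 1; by Menger, the answer equals the max flow.
Path Plant→City (+1); total 1.
Path Plant→Bus2→City (+1); total 2.
Path Plant→Bus3→City (+1); total 3.
Path Plant→Sub2→City (+1); total 4.
Path Plant→Sub3→City (+1); total 5.
Path Plant→Bus4→City (+1); total 6.
Path Plant→Sub4→Sub1→City (+1); total 7.
No residual Plant→City path; max flow = 7.
Certifying cut of size 7: {Plant→Bus2, Plant→Bus3, Plant→Bus4, Plant→City, Plant→Sub2, Plant→Sub3, Plant→Sub4}.

7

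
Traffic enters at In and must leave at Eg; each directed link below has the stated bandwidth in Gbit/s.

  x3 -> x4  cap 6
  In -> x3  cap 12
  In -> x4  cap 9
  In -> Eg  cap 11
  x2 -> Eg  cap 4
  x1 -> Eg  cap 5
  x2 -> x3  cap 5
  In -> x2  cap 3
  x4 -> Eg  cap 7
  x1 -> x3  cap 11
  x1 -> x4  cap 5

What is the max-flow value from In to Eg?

Augment In→Eg: bottleneck 11, flow now 11.
Augment In→x2→Eg: bottleneck 3, flow now 14.
Augment In→x4→Eg: bottleneck 7, flow now 21.
No augmenting path remains; maximum flow = 21.
In the residual graph, reachable from In: {In, x3, x4}.
Min-cut edges: In→x2 (3), In→Eg (11), x4→Eg (7); capacity 3 + 11 + 7 = 21.
This cut is saturated, so no flow can exceed 21.

21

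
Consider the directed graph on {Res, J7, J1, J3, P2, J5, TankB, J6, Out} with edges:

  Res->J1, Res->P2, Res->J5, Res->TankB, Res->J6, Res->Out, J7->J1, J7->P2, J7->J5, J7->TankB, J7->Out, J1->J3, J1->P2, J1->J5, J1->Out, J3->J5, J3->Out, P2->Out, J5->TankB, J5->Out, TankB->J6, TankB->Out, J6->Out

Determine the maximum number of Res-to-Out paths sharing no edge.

Assign every edge capacity 1; by Menger, the answer equals the max flow.
Path Res→Out (+1); total 1.
Path Res→J1→Out (+1); total 2.
Path Res→P2→Out (+1); total 3.
Path Res→J5→Out (+1); total 4.
Path Res→TankB→Out (+1); total 5.
Path Res→J6→Out (+1); total 6.
No residual Res→Out path; max flow = 6.
Certifying cut of size 6: {Res→J1, Res→J5, Res→J6, Res→Out, Res→P2, Res→TankB}.

6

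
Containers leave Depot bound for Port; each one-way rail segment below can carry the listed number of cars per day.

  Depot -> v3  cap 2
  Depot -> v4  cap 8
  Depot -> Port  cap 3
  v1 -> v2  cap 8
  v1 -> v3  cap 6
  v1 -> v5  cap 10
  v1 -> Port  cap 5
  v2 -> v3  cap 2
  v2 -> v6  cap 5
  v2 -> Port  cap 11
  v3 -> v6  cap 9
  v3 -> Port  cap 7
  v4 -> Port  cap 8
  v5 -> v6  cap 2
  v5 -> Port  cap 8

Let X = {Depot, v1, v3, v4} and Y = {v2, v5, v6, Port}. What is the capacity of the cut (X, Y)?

50

Edges leaving {Depot, v1, v3, v4}: Depot→Port (3), v1→v2 (8), v1→v5 (10), v1→Port (5), v3→v6 (9), v3→Port (7), v4→Port (8).
Cut capacity = 3 + 8 + 10 + 5 + 9 + 7 + 8 = 50.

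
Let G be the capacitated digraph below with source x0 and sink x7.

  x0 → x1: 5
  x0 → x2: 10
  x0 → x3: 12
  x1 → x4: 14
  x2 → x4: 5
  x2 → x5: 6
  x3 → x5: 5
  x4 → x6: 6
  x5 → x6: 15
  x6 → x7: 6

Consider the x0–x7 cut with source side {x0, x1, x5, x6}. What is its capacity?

Edges leaving {x0, x1, x5, x6}: x0→x2 (10), x0→x3 (12), x1→x4 (14), x6→x7 (6).
Cut capacity = 10 + 12 + 14 + 6 = 42.

42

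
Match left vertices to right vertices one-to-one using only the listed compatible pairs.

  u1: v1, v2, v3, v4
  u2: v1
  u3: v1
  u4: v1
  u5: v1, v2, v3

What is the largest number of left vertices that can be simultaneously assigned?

3

Unit-capacity flow: source→left, listed edges, right→sink; max matching = max flow.
Augmenting path u1→v1 (+1); matched 1.
Augmenting path u5→v2 (+1); matched 2.
Augmenting path u2→v1→u1→v3 (+1); matched 3.
No augmenting path remains; maximum matching = 3.
König certificate: {u1, u5, v1} is a vertex cover of size 3 (every listed pair touches it), so no matching can be larger.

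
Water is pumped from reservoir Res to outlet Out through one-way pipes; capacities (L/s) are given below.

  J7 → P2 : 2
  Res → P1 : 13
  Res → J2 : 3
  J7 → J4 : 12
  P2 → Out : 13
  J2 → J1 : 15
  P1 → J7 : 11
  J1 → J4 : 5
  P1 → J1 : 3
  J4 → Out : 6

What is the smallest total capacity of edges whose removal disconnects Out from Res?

Augment Res→J2→J1→J4→Out: bottleneck 3, flow now 3.
Augment Res→P1→J1→J4→Out: bottleneck 2, flow now 5.
Augment Res→P1→J7→J4→Out: bottleneck 1, flow now 6.
Augment Res→P1→J7→P2→Out: bottleneck 2, flow now 8.
No augmenting path remains; maximum flow = 8.
By max-flow min-cut, the minimum cut capacity equals the max flow.
In the residual graph, reachable from Res: {Res, J2, P1, J1, J7, J4}.
Min-cut edges: J7→P2 (2), J4→Out (6); capacity 2 + 6 = 8.

8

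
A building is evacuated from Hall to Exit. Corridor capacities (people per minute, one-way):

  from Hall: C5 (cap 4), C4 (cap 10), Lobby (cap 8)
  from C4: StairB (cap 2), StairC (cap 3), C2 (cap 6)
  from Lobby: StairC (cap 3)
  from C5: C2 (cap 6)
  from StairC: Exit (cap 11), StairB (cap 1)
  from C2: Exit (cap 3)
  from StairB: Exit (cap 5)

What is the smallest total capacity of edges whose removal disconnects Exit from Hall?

11

Augment Hall→C4→StairC→Exit: bottleneck 3, flow now 3.
Augment Hall→C4→C2→Exit: bottleneck 3, flow now 6.
Augment Hall→C4→StairB→Exit: bottleneck 2, flow now 8.
Augment Hall→Lobby→StairC→Exit: bottleneck 3, flow now 11.
No augmenting path remains; maximum flow = 11.
By max-flow min-cut, the minimum cut capacity equals the max flow.
In the residual graph, reachable from Hall: {Hall, C4, Lobby, C5, C2}.
Min-cut edges: C4→StairC (3), C4→StairB (2), Lobby→StairC (3), C2→Exit (3); capacity 3 + 2 + 3 + 3 = 11.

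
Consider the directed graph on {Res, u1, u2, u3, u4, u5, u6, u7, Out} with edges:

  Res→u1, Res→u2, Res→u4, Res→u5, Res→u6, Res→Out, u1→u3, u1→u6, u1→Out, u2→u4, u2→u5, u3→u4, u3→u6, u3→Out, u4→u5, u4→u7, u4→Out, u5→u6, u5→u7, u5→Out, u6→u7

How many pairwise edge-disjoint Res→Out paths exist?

4

Assign every edge capacity 1; by Menger, the answer equals the max flow.
Path Res→Out (+1); total 1.
Path Res→u1→Out (+1); total 2.
Path Res→u4→Out (+1); total 3.
Path Res→u5→Out (+1); total 4.
No residual Res→Out path; max flow = 4.
Certifying cut of size 4: {Res→Out, Res→u1, u4→Out, u5→Out}.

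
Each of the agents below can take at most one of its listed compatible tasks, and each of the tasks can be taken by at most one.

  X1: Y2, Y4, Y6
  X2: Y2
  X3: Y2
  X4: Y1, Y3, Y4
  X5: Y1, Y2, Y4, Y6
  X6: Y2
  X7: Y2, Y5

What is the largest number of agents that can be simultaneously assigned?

5

Unit-capacity flow: source→left, listed edges, right→sink; max matching = max flow.
Augmenting path X1→Y2 (+1); matched 1.
Augmenting path X4→Y1 (+1); matched 2.
Augmenting path X5→Y4 (+1); matched 3.
Augmenting path X7→Y5 (+1); matched 4.
Augmenting path X2→Y2→X1→Y6 (+1); matched 5.
No augmenting path remains; maximum matching = 5.
König certificate: {X1, X4, X5, X7, Y2} is a vertex cover of size 5 (every listed pair touches it), so no matching can be larger.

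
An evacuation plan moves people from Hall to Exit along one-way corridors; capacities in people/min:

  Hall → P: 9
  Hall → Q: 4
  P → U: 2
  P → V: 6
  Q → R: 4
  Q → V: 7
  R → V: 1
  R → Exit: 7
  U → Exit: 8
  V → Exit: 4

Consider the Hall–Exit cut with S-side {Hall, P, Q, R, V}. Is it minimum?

Given cut capacity: 2 + 7 + 4 = 13.
Augment Hall→P→U→Exit: bottleneck 2, flow now 2.
Augment Hall→P→V→Exit: bottleneck 4, flow now 6.
Augment Hall→Q→R→Exit: bottleneck 4, flow now 10.
No augmenting path remains; maximum flow = 10.
In the residual graph, reachable from Hall: {Hall, P, V}.
Min-cut edges: Hall→Q (4), P→U (2), V→Exit (4); capacity 4 + 2 + 4 = 10.
Cut capacity 13 exceeds the max flow 10, so it is not minimum.

No — its capacity is 13, but the minimum cut has capacity 10.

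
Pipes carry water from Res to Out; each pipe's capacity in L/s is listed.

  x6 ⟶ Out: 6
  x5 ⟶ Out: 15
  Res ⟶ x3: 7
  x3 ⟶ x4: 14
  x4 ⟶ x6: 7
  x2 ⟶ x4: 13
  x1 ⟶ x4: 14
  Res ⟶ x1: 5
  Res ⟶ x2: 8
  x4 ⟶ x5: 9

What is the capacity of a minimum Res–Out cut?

Augment Res→x1→x4→x5→Out: bottleneck 5, flow now 5.
Augment Res→x2→x4→x5→Out: bottleneck 4, flow now 9.
Augment Res→x2→x4→x6→Out: bottleneck 4, flow now 13.
Augment Res→x3→x4→x6→Out: bottleneck 2, flow now 15.
No augmenting path remains; maximum flow = 15.
By max-flow min-cut, the minimum cut capacity equals the max flow.
In the residual graph, reachable from Res: {Res, x1, x2, x3, x4, x6}.
Min-cut edges: x4→x5 (9), x6→Out (6); capacity 9 + 6 = 15.

15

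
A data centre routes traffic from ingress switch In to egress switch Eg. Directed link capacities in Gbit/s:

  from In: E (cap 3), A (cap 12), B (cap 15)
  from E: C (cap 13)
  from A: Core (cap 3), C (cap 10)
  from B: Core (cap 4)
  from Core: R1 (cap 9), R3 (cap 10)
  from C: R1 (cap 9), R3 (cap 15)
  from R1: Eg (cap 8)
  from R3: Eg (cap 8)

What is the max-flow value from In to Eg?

16

Augment In→E→C→R1→Eg: bottleneck 3, flow now 3.
Augment In→A→Core→R1→Eg: bottleneck 3, flow now 6.
Augment In→A→C→R1→Eg: bottleneck 2, flow now 8.
Augment In→A→C→R3→Eg: bottleneck 7, flow now 15.
Augment In→B→Core→R3→Eg: bottleneck 1, flow now 16.
No augmenting path remains; maximum flow = 16.
In the residual graph, reachable from In: {In, E, A, B, Core, C, R1, R3}.
Min-cut edges: R1→Eg (8), R3→Eg (8); capacity 8 + 8 = 16.
This cut is saturated, so no flow can exceed 16.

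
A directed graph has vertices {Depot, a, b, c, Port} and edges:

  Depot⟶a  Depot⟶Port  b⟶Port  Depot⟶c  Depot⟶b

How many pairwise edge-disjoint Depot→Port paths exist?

2

Assign every edge capacity 1; by Menger, the answer equals the max flow.
Path Depot→Port (+1); total 1.
Path Depot→b→Port (+1); total 2.
No residual Depot→Port path; max flow = 2.
Certifying cut of size 2: {Depot→Port, Depot→b}.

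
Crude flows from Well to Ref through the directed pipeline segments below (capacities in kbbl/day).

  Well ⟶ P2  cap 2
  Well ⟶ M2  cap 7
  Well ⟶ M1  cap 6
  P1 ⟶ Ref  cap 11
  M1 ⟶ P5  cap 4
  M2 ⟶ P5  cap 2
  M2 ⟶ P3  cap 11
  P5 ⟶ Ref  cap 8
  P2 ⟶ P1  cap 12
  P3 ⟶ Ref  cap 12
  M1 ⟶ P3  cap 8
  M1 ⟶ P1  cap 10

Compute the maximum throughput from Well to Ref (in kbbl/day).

Augment Well→P2→P1→Ref: bottleneck 2, flow now 2.
Augment Well→M2→P5→Ref: bottleneck 2, flow now 4.
Augment Well→M2→P3→Ref: bottleneck 5, flow now 9.
Augment Well→M1→P1→Ref: bottleneck 6, flow now 15.
No augmenting path remains; maximum flow = 15.
In the residual graph, reachable from Well: {Well}.
Min-cut edges: Well→P2 (2), Well→M2 (7), Well→M1 (6); capacity 2 + 7 + 6 = 15.
This cut is saturated, so no flow can exceed 15.

15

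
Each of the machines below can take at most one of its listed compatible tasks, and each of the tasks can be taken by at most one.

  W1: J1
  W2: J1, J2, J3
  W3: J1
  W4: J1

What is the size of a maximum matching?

Unit-capacity flow: source→left, listed edges, right→sink; max matching = max flow.
Augmenting path W1→J1 (+1); matched 1.
Augmenting path W2→J2 (+1); matched 2.
No augmenting path remains; maximum matching = 2.
König certificate: {W2, J1} is a vertex cover of size 2 (every listed pair touches it), so no matching can be larger.

2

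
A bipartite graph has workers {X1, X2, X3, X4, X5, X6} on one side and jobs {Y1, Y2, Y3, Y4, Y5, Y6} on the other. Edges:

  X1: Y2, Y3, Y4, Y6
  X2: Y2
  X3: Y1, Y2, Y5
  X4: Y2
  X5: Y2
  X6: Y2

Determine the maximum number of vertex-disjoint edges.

3

Unit-capacity flow: source→left, listed edges, right→sink; max matching = max flow.
Augmenting path X1→Y2 (+1); matched 1.
Augmenting path X3→Y1 (+1); matched 2.
Augmenting path X2→Y2→X1→Y3 (+1); matched 3.
No augmenting path remains; maximum matching = 3.
König certificate: {X1, X3, Y2} is a vertex cover of size 3 (every listed pair touches it), so no matching can be larger.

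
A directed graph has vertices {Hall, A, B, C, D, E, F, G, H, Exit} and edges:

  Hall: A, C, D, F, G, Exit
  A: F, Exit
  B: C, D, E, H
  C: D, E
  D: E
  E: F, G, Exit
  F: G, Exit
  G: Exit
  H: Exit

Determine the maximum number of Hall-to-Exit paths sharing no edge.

5

Assign every edge capacity 1; by Menger, the answer equals the max flow.
Path Hall→Exit (+1); total 1.
Path Hall→A→Exit (+1); total 2.
Path Hall→F→Exit (+1); total 3.
Path Hall→G→Exit (+1); total 4.
Path Hall→C→E→Exit (+1); total 5.
No residual Hall→Exit path; max flow = 5.
Certifying cut of size 5: {E→Exit, F→Exit, G→Exit, Hall→A, Hall→Exit}.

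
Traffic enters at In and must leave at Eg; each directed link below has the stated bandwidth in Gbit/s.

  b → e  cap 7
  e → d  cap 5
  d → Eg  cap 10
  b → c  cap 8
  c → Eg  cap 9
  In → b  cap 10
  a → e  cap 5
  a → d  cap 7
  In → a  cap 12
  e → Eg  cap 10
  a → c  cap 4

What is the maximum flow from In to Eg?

Augment In→a→c→Eg: bottleneck 4, flow now 4.
Augment In→a→d→Eg: bottleneck 7, flow now 11.
Augment In→a→e→Eg: bottleneck 1, flow now 12.
Augment In→b→c→Eg: bottleneck 5, flow now 17.
Augment In→b→e→Eg: bottleneck 5, flow now 22.
No augmenting path remains; maximum flow = 22.
In the residual graph, reachable from In: {In}.
Min-cut edges: In→a (12), In→b (10); capacity 12 + 10 = 22.
This cut is saturated, so no flow can exceed 22.

22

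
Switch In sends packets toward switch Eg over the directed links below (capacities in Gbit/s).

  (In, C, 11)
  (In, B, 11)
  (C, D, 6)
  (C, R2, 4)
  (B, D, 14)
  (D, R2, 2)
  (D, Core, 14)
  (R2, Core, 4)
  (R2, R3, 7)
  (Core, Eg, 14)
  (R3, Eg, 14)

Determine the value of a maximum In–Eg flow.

20

Augment In→C→D→Core→Eg: bottleneck 6, flow now 6.
Augment In→C→R2→Core→Eg: bottleneck 4, flow now 10.
Augment In→B→D→Core→Eg: bottleneck 4, flow now 14.
Augment In→B→D→R2→R3→Eg: bottleneck 2, flow now 16.
Augment In→B→D→Core→R2→R3→Eg: bottleneck 4, flow now 20. (uses reverse residual edge)
No augmenting path remains; maximum flow = 20.
In the residual graph, reachable from In: {In, C, B, D}.
Min-cut edges: C→R2 (4), D→R2 (2), D→Core (14); capacity 4 + 2 + 14 = 20.
This cut is saturated, so no flow can exceed 20.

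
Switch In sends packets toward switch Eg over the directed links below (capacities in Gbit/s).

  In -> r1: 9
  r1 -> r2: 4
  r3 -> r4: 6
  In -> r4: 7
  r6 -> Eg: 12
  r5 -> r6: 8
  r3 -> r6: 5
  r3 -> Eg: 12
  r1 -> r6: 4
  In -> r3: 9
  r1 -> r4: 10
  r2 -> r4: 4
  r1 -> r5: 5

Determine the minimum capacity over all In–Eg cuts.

18

Augment In→r3→Eg: bottleneck 9, flow now 9.
Augment In→r1→r6→Eg: bottleneck 4, flow now 13.
Augment In→r1→r5→r6→Eg: bottleneck 5, flow now 18.
No augmenting path remains; maximum flow = 18.
By max-flow min-cut, the minimum cut capacity equals the max flow.
In the residual graph, reachable from In: {In, r4}.
Min-cut edges: In→r1 (9), In→r3 (9); capacity 9 + 9 = 18.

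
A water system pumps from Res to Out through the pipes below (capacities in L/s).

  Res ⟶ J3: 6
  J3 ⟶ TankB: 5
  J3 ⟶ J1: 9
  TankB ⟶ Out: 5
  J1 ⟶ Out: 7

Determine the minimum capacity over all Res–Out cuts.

6

Augment Res→J3→TankB→Out: bottleneck 5, flow now 5.
Augment Res→J3→J1→Out: bottleneck 1, flow now 6.
No augmenting path remains; maximum flow = 6.
By max-flow min-cut, the minimum cut capacity equals the max flow.
In the residual graph, reachable from Res: {Res}.
Min-cut edges: Res→J3 (6); capacity 6 = 6.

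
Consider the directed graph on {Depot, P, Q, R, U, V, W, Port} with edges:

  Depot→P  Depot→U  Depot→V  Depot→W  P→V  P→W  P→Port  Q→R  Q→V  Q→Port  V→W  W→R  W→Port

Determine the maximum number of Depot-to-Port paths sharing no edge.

2

Assign every edge capacity 1; by Menger, the answer equals the max flow.
Path Depot→P→Port (+1); total 1.
Path Depot→W→Port (+1); total 2.
No residual Depot→Port path; max flow = 2.
Certifying cut of size 2: {Depot→P, W→Port}.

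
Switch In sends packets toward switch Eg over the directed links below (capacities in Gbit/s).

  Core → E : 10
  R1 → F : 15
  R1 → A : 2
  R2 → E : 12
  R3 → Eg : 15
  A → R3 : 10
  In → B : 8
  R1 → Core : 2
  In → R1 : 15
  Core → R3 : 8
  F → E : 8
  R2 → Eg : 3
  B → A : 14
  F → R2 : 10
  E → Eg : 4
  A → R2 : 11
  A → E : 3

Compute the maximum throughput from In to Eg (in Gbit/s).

19

Augment In→B→A→R2→Eg: bottleneck 3, flow now 3.
Augment In→B→A→E→Eg: bottleneck 3, flow now 6.
Augment In→B→A→R3→Eg: bottleneck 2, flow now 8.
Augment In→R1→F→E→Eg: bottleneck 1, flow now 9.
Augment In→R1→A→R3→Eg: bottleneck 2, flow now 11.
Augment In→R1→Core→R3→Eg: bottleneck 2, flow now 13.
Augment In→R1→F→R2→A→R3→Eg: bottleneck 3, flow now 16. (uses reverse residual edge)
Augment In→R1→F→E→A→R3→Eg: bottleneck 3, flow now 19. (uses reverse residual edge)
No augmenting path remains; maximum flow = 19.
In the residual graph, reachable from In: {In, R1, F, R2, E}.
Min-cut edges: In→B (8), R1→A (2), R1→Core (2), R2→Eg (3), E→Eg (4); capacity 8 + 2 + 2 + 3 + 4 = 19.
This cut is saturated, so no flow can exceed 19.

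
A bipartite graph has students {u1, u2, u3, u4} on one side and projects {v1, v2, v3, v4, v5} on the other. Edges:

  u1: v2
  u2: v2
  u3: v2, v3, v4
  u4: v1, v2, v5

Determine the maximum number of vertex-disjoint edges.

Unit-capacity flow: source→left, listed edges, right→sink; max matching = max flow.
Augmenting path u1→v2 (+1); matched 1.
Augmenting path u3→v3 (+1); matched 2.
Augmenting path u4→v1 (+1); matched 3.
No augmenting path remains; maximum matching = 3.
König certificate: {u3, u4, v2} is a vertex cover of size 3 (every listed pair touches it), so no matching can be larger.

3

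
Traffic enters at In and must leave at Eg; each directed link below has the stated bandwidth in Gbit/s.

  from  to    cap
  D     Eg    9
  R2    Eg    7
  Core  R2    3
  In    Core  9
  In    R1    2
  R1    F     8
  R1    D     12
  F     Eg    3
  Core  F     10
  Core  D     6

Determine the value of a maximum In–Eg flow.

11

Augment In→Core→R2→Eg: bottleneck 3, flow now 3.
Augment In→Core→D→Eg: bottleneck 6, flow now 9.
Augment In→R1→D→Eg: bottleneck 2, flow now 11.
No augmenting path remains; maximum flow = 11.
In the residual graph, reachable from In: {In}.
Min-cut edges: In→Core (9), In→R1 (2); capacity 9 + 2 = 11.
This cut is saturated, so no flow can exceed 11.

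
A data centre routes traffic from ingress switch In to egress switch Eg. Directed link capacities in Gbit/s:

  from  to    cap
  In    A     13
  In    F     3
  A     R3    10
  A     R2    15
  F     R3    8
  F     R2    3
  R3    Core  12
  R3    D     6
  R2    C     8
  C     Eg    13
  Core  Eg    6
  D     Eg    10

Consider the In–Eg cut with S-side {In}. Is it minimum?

Given cut capacity: 13 + 3 = 16.
Augment In→A→R3→Core→Eg: bottleneck 6, flow now 6.
Augment In→A→R3→D→Eg: bottleneck 4, flow now 10.
Augment In→A→R2→C→Eg: bottleneck 3, flow now 13.
Augment In→F→R3→D→Eg: bottleneck 2, flow now 15.
Augment In→F→R2→C→Eg: bottleneck 1, flow now 16.
No augmenting path remains; maximum flow = 16.
Cut capacity 16 equals the max flow, so it is a minimum cut.

Yes — it is a minimum cut (capacity 16).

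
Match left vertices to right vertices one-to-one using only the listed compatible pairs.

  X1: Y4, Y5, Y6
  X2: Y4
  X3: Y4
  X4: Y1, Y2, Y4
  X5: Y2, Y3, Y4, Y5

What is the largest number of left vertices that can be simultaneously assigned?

Unit-capacity flow: source→left, listed edges, right→sink; max matching = max flow.
Augmenting path X1→Y4 (+1); matched 1.
Augmenting path X4→Y1 (+1); matched 2.
Augmenting path X5→Y2 (+1); matched 3.
Augmenting path X2→Y4→X1→Y5 (+1); matched 4.
No augmenting path remains; maximum matching = 4.
König certificate: {X1, X4, X5, Y4} is a vertex cover of size 4 (every listed pair touches it), so no matching can be larger.

4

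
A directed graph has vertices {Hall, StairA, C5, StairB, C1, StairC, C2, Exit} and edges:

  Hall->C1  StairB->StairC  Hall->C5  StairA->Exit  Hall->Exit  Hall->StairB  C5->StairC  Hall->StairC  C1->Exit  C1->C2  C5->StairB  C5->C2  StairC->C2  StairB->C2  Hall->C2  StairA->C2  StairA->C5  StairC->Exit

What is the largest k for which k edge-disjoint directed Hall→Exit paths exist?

Assign every edge capacity 1; by Menger, the answer equals the max flow.
Path Hall→Exit (+1); total 1.
Path Hall→C1→Exit (+1); total 2.
Path Hall→StairC→Exit (+1); total 3.
No residual Hall→Exit path; max flow = 3.
Certifying cut of size 3: {Hall→C1, Hall→Exit, StairC→Exit}.

3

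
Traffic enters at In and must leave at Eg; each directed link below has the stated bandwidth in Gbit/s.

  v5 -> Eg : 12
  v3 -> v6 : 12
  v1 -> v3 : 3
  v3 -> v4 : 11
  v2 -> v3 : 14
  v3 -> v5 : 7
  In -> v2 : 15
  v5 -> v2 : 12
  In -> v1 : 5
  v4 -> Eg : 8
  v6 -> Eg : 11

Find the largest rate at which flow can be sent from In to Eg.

17

Augment In→v1→v3→v4→Eg: bottleneck 3, flow now 3.
Augment In→v2→v3→v4→Eg: bottleneck 5, flow now 8.
Augment In→v2→v3→v5→Eg: bottleneck 7, flow now 15.
Augment In→v2→v3→v6→Eg: bottleneck 2, flow now 17.
No augmenting path remains; maximum flow = 17.
In the residual graph, reachable from In: {In, v1, v2}.
Min-cut edges: v1→v3 (3), v2→v3 (14); capacity 3 + 14 = 17.
This cut is saturated, so no flow can exceed 17.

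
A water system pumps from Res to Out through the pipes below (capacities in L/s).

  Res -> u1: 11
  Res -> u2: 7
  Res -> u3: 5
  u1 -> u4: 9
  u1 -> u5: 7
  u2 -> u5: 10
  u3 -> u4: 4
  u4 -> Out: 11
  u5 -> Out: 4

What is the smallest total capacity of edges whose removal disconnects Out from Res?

15

Augment Res→u1→u4→Out: bottleneck 9, flow now 9.
Augment Res→u1→u5→Out: bottleneck 2, flow now 11.
Augment Res→u2→u5→Out: bottleneck 2, flow now 13.
Augment Res→u3→u4→Out: bottleneck 2, flow now 15.
No augmenting path remains; maximum flow = 15.
By max-flow min-cut, the minimum cut capacity equals the max flow.
In the residual graph, reachable from Res: {Res, u1, u2, u3, u4, u5}.
Min-cut edges: u4→Out (11), u5→Out (4); capacity 11 + 4 = 15.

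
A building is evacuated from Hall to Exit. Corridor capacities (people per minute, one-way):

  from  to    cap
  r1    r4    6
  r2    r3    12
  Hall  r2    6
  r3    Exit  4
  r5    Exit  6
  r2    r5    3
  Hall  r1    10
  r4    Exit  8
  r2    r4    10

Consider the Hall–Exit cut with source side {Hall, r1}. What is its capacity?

12

Edges leaving {Hall, r1}: Hall→r2 (6), r1→r4 (6).
Cut capacity = 6 + 6 = 12.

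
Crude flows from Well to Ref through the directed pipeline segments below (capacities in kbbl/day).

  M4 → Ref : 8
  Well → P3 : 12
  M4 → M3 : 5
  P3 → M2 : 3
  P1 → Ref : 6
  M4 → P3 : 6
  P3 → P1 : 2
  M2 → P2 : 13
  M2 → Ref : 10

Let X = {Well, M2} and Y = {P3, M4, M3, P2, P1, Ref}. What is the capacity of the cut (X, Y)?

Edges leaving {Well, M2}: Well→P3 (12), M2→P2 (13), M2→Ref (10).
Cut capacity = 12 + 13 + 10 = 35.

35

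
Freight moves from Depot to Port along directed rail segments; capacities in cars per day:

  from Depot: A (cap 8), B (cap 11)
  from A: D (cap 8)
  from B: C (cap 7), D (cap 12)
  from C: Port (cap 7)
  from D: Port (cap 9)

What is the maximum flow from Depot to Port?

Augment Depot→A→D→Port: bottleneck 8, flow now 8.
Augment Depot→B→C→Port: bottleneck 7, flow now 15.
Augment Depot→B→D→Port: bottleneck 1, flow now 16.
No augmenting path remains; maximum flow = 16.
In the residual graph, reachable from Depot: {Depot, A, B, D}.
Min-cut edges: B→C (7), D→Port (9); capacity 7 + 9 = 16.
This cut is saturated, so no flow can exceed 16.

16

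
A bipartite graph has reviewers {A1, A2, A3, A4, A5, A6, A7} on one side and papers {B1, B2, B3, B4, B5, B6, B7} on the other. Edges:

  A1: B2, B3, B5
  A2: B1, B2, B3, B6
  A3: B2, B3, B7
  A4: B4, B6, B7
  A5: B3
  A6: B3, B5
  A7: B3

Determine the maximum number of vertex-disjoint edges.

Unit-capacity flow: source→left, listed edges, right→sink; max matching = max flow.
Augmenting path A1→B2 (+1); matched 1.
Augmenting path A2→B1 (+1); matched 2.
Augmenting path A3→B3 (+1); matched 3.
Augmenting path A4→B4 (+1); matched 4.
Augmenting path A6→B5 (+1); matched 5.
Augmenting path A5→B3→A3→B7 (+1); matched 6.
No augmenting path remains; maximum matching = 6.
König certificate: {A1, A2, A3, A4, A6, B3} is a vertex cover of size 6 (every listed pair touches it), so no matching can be larger.

6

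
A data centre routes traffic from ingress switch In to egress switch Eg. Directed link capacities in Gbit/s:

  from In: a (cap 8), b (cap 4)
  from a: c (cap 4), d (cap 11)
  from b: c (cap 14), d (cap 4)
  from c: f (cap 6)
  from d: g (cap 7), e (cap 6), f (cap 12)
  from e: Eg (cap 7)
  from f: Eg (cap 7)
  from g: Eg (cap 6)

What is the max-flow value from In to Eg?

12

Augment In→a→c→f→Eg: bottleneck 4, flow now 4.
Augment In→a→d→e→Eg: bottleneck 4, flow now 8.
Augment In→b→c→f→Eg: bottleneck 2, flow now 10.
Augment In→b→d→e→Eg: bottleneck 2, flow now 12.
No augmenting path remains; maximum flow = 12.
In the residual graph, reachable from In: {In}.
Min-cut edges: In→a (8), In→b (4); capacity 8 + 4 = 12.
This cut is saturated, so no flow can exceed 12.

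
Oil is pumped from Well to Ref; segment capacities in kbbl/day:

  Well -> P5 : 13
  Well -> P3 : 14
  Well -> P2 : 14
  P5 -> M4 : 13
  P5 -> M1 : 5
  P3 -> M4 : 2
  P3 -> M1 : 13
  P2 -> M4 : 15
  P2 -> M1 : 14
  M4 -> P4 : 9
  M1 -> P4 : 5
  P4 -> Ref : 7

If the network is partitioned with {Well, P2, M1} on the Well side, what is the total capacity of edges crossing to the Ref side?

Edges leaving {Well, P2, M1}: Well→P5 (13), Well→P3 (14), P2→M4 (15), M1→P4 (5).
Cut capacity = 13 + 14 + 15 + 5 = 47.

47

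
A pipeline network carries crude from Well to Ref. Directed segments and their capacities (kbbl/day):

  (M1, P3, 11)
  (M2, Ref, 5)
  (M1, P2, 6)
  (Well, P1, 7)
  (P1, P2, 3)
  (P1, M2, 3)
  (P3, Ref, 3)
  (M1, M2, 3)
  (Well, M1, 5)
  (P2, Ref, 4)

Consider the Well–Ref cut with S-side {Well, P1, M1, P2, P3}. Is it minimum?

Given cut capacity: 3 + 3 + 4 + 3 = 13.
Augment Well→P1→M2→Ref: bottleneck 3, flow now 3.
Augment Well→P1→P2→Ref: bottleneck 3, flow now 6.
Augment Well→M1→M2→Ref: bottleneck 2, flow now 8.
Augment Well→M1→P2→Ref: bottleneck 1, flow now 9.
Augment Well→M1→P3→Ref: bottleneck 2, flow now 11.
No augmenting path remains; maximum flow = 11.
In the residual graph, reachable from Well: {Well, P1}.
Min-cut edges: Well→M1 (5), P1→M2 (3), P1→P2 (3); capacity 5 + 3 + 3 = 11.
Cut capacity 13 exceeds the max flow 11, so it is not minimum.

No — its capacity is 13, but the minimum cut has capacity 11.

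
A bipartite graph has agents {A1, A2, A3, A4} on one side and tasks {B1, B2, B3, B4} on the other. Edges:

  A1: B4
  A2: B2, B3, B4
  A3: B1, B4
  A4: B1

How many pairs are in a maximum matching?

3

Unit-capacity flow: source→left, listed edges, right→sink; max matching = max flow.
Augmenting path A1→B4 (+1); matched 1.
Augmenting path A2→B2 (+1); matched 2.
Augmenting path A3→B1 (+1); matched 3.
No augmenting path remains; maximum matching = 3.
König certificate: {A2, B1, B4} is a vertex cover of size 3 (every listed pair touches it), so no matching can be larger.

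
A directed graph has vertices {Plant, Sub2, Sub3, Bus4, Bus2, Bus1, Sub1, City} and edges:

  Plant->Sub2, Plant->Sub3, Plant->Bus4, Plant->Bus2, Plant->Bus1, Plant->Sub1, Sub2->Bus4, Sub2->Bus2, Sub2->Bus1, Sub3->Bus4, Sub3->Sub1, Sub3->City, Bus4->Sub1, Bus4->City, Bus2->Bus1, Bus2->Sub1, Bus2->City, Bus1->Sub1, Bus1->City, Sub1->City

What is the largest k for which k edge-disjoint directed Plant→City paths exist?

5

Assign every edge capacity 1; by Menger, the answer equals the max flow.
Path Plant→Sub3→City (+1); total 1.
Path Plant→Bus4→City (+1); total 2.
Path Plant→Bus2→City (+1); total 3.
Path Plant→Bus1→City (+1); total 4.
Path Plant→Sub1→City (+1); total 5.
No residual Plant→City path; max flow = 5.
Certifying cut of size 5: {Bus1→City, Bus2→City, Bus4→City, Plant→Sub3, Sub1→City}.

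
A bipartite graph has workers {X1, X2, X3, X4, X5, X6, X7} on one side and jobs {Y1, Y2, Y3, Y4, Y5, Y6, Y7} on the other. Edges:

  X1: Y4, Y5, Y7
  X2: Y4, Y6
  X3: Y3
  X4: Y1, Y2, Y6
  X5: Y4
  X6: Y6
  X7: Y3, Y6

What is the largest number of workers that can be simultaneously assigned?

Unit-capacity flow: source→left, listed edges, right→sink; max matching = max flow.
Augmenting path X1→Y4 (+1); matched 1.
Augmenting path X2→Y6 (+1); matched 2.
Augmenting path X3→Y3 (+1); matched 3.
Augmenting path X4→Y1 (+1); matched 4.
Augmenting path X5→Y4→X1→Y5 (+1); matched 5.
No augmenting path remains; maximum matching = 5.
König certificate: {X1, X4, Y3, Y4, Y6} is a vertex cover of size 5 (every listed pair touches it), so no matching can be larger.

5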